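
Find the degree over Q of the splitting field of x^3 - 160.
[K : Q] = 6

The roots of x^3 - 160 are ∛160, ω∛160, ω^2∛160 where ω = e^(2πi/3) is a primitive cube root of unity, so K = Q(∛160, ω). Now [Q(∛160):Q] = 3 (since 160 is not a perfect cube, x^3 - 160 is irreducible) and [Q(ω):Q] = 2. Both 2 and 3 divide [K:Q], and [K:Q] ≤ 3·2 = 6, so [K:Q] = 6. (Equivalently: Q(∛160) ⊂ R but ω ∉ R, so [K : Q(∛160)] = 2.)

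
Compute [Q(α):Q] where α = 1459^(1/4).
[Q(α):Q] = 4

α is a root of x^4 - 1459. By Eisenstein's criterion at the prime p = 1459 (which divides the constant term 1459 but p^2 = 2128681 does not, since 1459 is squarefree), x^4 - 1459 is irreducible over Q. Hence [Q(α):Q] = 4.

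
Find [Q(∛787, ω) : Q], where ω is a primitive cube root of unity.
[Q(∛787, ω) : Q] = 6

[Q(∛787):Q] = 3 (min poly x^3 - 787, irreducible since 787 is not a perfect cube). [Q(ω):Q] = 2 (min poly x^2 + x + 1). Since Q(∛787) ⊂ R and ω ∉ R, we have ω ∉ Q(∛787), so x^2 + x + 1 remains irreducible over Q(∛787) and [Q(∛787, ω) : Q(∛787)] = 2. By the tower law, [Q(∛787, ω) : Q] = 3 · 2 = 6. (In fact Q(∛787, ω) is the splitting field of x^3 - 787 over Q.)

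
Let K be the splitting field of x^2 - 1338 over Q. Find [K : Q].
[K : Q] = 2

f(x) = x^2 - 1338 factors as (x - √1338)(x + √1338). The splitting field is K = Q(√1338). Since 1338 is squarefree and > 1, it is not a perfect square, so x^2 - 1338 is irreducible over Q and [Q(√1338) : Q] = 2. Hence [K : Q] = 2.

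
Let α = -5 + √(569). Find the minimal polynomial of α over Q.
m_α(x) = x^2 + 10x - 544

From α + 5 = √(569), squaring gives (α + 5)^2 = 569, i.e. α^2 + 10α + 25 = 569, so α^2 + 10α - 544 = 0. The discriminant of x^2 + 10x - 544 is (10)^2 - 4·(-544) = 100 + 2176 = 2276, and 4·(569) is not a perfect square in Q since 569 is squarefree and ≠ 1. Hence x^2 + 10x - 544 is irreducible over Q and is the minimal polynomial of α.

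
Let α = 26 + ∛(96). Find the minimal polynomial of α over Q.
m_α(x) = x^3 - 78x^2 + 2028x - 17672

Set β = α - 26 = ∛(96), so β^3 = 96. Then (α - 26)^3 - 96 = 0, i.e. α is a root of g(x) = (x - 26)^3 - 96 = x^3 - 78x^2 + 2028x - 17672. Since g(x) = h(x - 26) where h(x) = x^3 - 96, and h is irreducible over Q (because 96 is not a perfect cube, so h has no rational root, and a monic cubic with no rational root is irreducible), g is also irreducible (irreducibility is preserved under the substitution x → x - 26). Hence m_α(x) = x^3 - 78x^2 + 2028x - 17672.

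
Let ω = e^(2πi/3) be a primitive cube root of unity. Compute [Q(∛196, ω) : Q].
[Q(∛196, ω) : Q] = 6

[Q(∛196):Q] = 3 (min poly x^3 - 196, irreducible since 196 is not a perfect cube). [Q(ω):Q] = 2 (min poly x^2 + x + 1). Since Q(∛196) ⊂ R and ω ∉ R, we have ω ∉ Q(∛196), so x^2 + x + 1 remains irreducible over Q(∛196) and [Q(∛196, ω) : Q(∛196)] = 2. By the tower law, [Q(∛196, ω) : Q] = 3 · 2 = 6. (In fact Q(∛196, ω) is the splitting field of x^3 - 196 over Q.)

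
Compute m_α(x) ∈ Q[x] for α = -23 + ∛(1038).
m_α(x) = x^3 + 69x^2 + 1587x + 11129

Set β = α + 23 = ∛(1038), so β^3 = 1038. Then (α + 23)^3 - 1038 = 0, i.e. α is a root of g(x) = (x + 23)^3 - 1038 = x^3 + 69x^2 + 1587x + 11129. Since g(x) = h(x + 23) where h(x) = x^3 - 1038, and h is irreducible over Q (because 1038 is not a perfect cube, so h has no rational root, and a monic cubic with no rational root is irreducible), g is also irreducible (irreducibility is preserved under the substitution x → x + 23). Hence m_α(x) = x^3 + 69x^2 + 1587x + 11129.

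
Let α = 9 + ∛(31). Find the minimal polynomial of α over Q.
m_α(x) = x^3 - 27x^2 + 243x - 760

Set β = α - 9 = ∛(31), so β^3 = 31. Then (α - 9)^3 - 31 = 0, i.e. α is a root of g(x) = (x - 9)^3 - 31 = x^3 - 27x^2 + 243x - 760. Since g(x) = h(x - 9) where h(x) = x^3 - 31, and h is irreducible over Q (because 31 is not a perfect cube, so h has no rational root, and a monic cubic with no rational root is irreducible), g is also irreducible (irreducibility is preserved under the substitution x → x - 9). Hence m_α(x) = x^3 - 27x^2 + 243x - 760.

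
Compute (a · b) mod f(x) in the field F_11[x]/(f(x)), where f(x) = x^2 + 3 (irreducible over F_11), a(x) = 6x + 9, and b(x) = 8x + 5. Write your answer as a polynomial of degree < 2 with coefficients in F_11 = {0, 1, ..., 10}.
a · b ≡ 3x (mod f(x))

Multiply in F_11[x]: a(x)·b(x) = (6x + 9)·(8x + 5) = 4x^2 + 3x + 1. This has degree ≥ 2, so divide by f(x) over F_11: 4x^2 + 3x + 1 = (4)·(x^2 + 3) + (3x). Hence a·b ≡ 3x (mod f). (F_11[x]/(f) is a field with 11^2 = 121 elements since f is irreducible of degree 2.)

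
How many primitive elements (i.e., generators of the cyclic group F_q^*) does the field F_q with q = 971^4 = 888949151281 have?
There are φ(888949151280) = 233320808448 primitive elements

F_q^* is cyclic of order q - 1 = 888949151280. A cyclic group of order m has exactly φ(m) generators. Here m = 888949151280 = 2^4 · 3^5 · 5 · 97 · 197 · 2393, so the number of primitive elements is φ(888949151280) = 233320808448.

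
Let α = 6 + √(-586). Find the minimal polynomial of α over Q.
m_α(x) = x^2 - 12x + 622

From α - 6 = √(-586), squaring gives (α - 6)^2 = -586, i.e. α^2 - 12α + 36 = -586, so α^2 - 12α + 622 = 0. The discriminant of x^2 - 12x + 622 is (-12)^2 - 4·(622) = 144 - 2488 = -2344, and 4·(-586) is not a perfect square in Q since -586 is squarefree and ≠ 1. Hence x^2 - 12x + 622 is irreducible over Q and is the minimal polynomial of α.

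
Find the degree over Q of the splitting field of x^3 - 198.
[K : Q] = 6

The roots of x^3 - 198 are ∛198, ω∛198, ω^2∛198 where ω = e^(2πi/3) is a primitive cube root of unity, so K = Q(∛198, ω). Now [Q(∛198):Q] = 3 (since 198 is not a perfect cube, x^3 - 198 is irreducible) and [Q(ω):Q] = 2. Both 2 and 3 divide [K:Q], and [K:Q] ≤ 3·2 = 6, so [K:Q] = 6. (Equivalently: Q(∛198) ⊂ R but ω ∉ R, so [K : Q(∛198)] = 2.)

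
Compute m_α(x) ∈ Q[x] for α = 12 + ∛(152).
m_α(x) = x^3 - 36x^2 + 432x - 1880

Set β = α - 12 = ∛(152), so β^3 = 152. Then (α - 12)^3 - 152 = 0, i.e. α is a root of g(x) = (x - 12)^3 - 152 = x^3 - 36x^2 + 432x - 1880. Since g(x) = h(x - 12) where h(x) = x^3 - 152, and h is irreducible over Q (because 152 is not a perfect cube, so h has no rational root, and a monic cubic with no rational root is irreducible), g is also irreducible (irreducibility is preserved under the substitution x → x - 12). Hence m_α(x) = x^3 - 36x^2 + 432x - 1880.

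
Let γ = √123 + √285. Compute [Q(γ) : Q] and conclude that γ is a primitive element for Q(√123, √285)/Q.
[Q(γ) : Q] = 4 (equivalently, Q(γ) = Q(√123, √285))

Obviously Q(γ) ⊆ Q(√123, √285), and [Q(√123, √285):Q] = 4 (since 123, 285 are distinct squarefree integers > 1 with 35055 not a perfect square). To show equality we compute the minimal polynomial of γ. From γ = √123 + √285: γ^2 = 123 + 2√(35055) + 285 = 408 + 2√(35055), so γ^2 - 408 = 2√(35055); squaring, (γ^2 - 408)^2 = 4·35055, i.e. γ^4 - 816γ^2 + 166464 - 140220 = 0, i.e. γ^4 - 816γ^2 + 26244 = 0. So γ is a root of x^4 - 816x^2 + 26244. This polynomial is irreducible over Q: it has no rational root (each ±√123 ± √285 is irrational), and any factorization into two quadratics over Q would force √(35055) ∈ Q (pairing opposite roots) or √123, √285 ∈ Q (other pairings), all impossible. Hence [Q(γ):Q] = 4 = [Q(√123, √285):Q], so Q(γ) = Q(√123, √285).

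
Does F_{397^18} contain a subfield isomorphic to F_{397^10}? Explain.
No: F_{397^10} is not a subfield of F_{397^18}

F_{p^m} embeds in F_{p^n} iff m | n. Here 10 ∤ 18 (since 18 = 1·10 + 8 with remainder 8 ≠ 0), so F_{397^10} is not a subfield of F_{397^18}. Equivalently: if it were, the tower law would give 10 = [F_{397^10}:F_397] dividing [F_{397^18}:F_397] = 18, contradiction.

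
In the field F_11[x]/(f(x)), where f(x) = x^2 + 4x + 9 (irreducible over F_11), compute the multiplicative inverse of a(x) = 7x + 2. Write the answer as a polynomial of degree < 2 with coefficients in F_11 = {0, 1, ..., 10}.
a(x)^(-1) ≡ x + 10 (mod f(x))

Since f is irreducible over F_11, F_11[x]/(f) is a field and a(x) ≠ 0 has an inverse. Apply the extended Euclidean algorithm to f(x) and a(x) in F_11[x]: f(x) = (8x + 3)·a(x) + (3). The last nonzero remainder is the constant 3 = gcd(f, a) in F_11. Back-substituting through the division chain expresses 3 = s(x)·a(x) + t(x)·f(x) with s(x) ≡ 3x + 8 (mod f), so (3x + 8)·a(x) ≡ 3 (mod f). Multiplying by 3^(-1) ≡ 4 in F_11 gives a(x)^(-1) ≡ 4·(3x + 8) ≡ x + 10 (mod f). Check: (7x + 2)·(x + 10) = 7x^2 + 6x + 9 ≡ 1 (mod x^2 + 4x + 9).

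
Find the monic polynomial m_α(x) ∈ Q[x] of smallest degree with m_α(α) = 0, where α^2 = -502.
m_α(x) = x^2 + 502

α satisfies α^2 + 502 = 0, so x^2 + 502 annihilates α. Since d = -502 is squarefree and ≠ 1, it is not a perfect square in Q, so x^2 + 502 has no rational root and is therefore irreducible over Q (a degree-2 polynomial over a field is irreducible iff it has no root). Hence m_α(x) = x^2 + 502.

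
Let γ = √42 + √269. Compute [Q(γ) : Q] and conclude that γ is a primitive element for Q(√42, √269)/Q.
[Q(γ) : Q] = 4 (equivalently, Q(γ) = Q(√42, √269))

Obviously Q(γ) ⊆ Q(√42, √269), and [Q(√42, √269):Q] = 4 (since 42, 269 are distinct squarefree integers > 1 with 11298 not a perfect square). To show equality we compute the minimal polynomial of γ. From γ = √42 + √269: γ^2 = 42 + 2√(11298) + 269 = 311 + 2√(11298), so γ^2 - 311 = 2√(11298); squaring, (γ^2 - 311)^2 = 4·11298, i.e. γ^4 - 622γ^2 + 96721 - 45192 = 0, i.e. γ^4 - 622γ^2 + 51529 = 0. So γ is a root of x^4 - 622x^2 + 51529. This polynomial is irreducible over Q: it has no rational root (each ±√42 ± √269 is irrational), and any factorization into two quadratics over Q would force √(11298) ∈ Q (pairing opposite roots) or √42, √269 ∈ Q (other pairings), all impossible. Hence [Q(γ):Q] = 4 = [Q(√42, √269):Q], so Q(γ) = Q(√42, √269).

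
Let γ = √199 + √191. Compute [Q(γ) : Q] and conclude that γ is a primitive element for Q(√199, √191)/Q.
[Q(γ) : Q] = 4 (equivalently, Q(γ) = Q(√199, √191))

Obviously Q(γ) ⊆ Q(√199, √191), and [Q(√199, √191):Q] = 4 (since 199, 191 are distinct squarefree integers > 1 with 38009 not a perfect square). To show equality we compute the minimal polynomial of γ. From γ = √199 + √191: γ^2 = 199 + 2√(38009) + 191 = 390 + 2√(38009), so γ^2 - 390 = 2√(38009); squaring, (γ^2 - 390)^2 = 4·38009, i.e. γ^4 - 780γ^2 + 152100 - 152036 = 0, i.e. γ^4 - 780γ^2 + 64 = 0. So γ is a root of x^4 - 780x^2 + 64. This polynomial is irreducible over Q: it has no rational root (each ±√199 ± √191 is irrational), and any factorization into two quadratics over Q would force √(38009) ∈ Q (pairing opposite roots) or √199, √191 ∈ Q (other pairings), all impossible. Hence [Q(γ):Q] = 4 = [Q(√199, √191):Q], so Q(γ) = Q(√199, √191).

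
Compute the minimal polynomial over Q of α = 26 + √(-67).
m_α(x) = x^2 - 52x + 743

From α - 26 = √(-67), squaring gives (α - 26)^2 = -67, i.e. α^2 - 52α + 676 = -67, so α^2 - 52α + 743 = 0. The discriminant of x^2 - 52x + 743 is (-52)^2 - 4·(743) = 2704 - 2972 = -268, and 4·(-67) is not a perfect square in Q since -67 is squarefree and ≠ 1. Hence x^2 - 52x + 743 is irreducible over Q and is the minimal polynomial of α.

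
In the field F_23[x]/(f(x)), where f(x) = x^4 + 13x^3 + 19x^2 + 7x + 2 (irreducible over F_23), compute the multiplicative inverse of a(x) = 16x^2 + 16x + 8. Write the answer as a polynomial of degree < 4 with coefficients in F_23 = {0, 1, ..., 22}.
a(x)^(-1) ≡ 10x^3 + 19x^2 + 3x + 13 (mod f(x))

Since f is irreducible over F_23, F_23[x]/(f) is a field and a(x) ≠ 0 has an inverse. Apply the extended Euclidean algorithm to f(x) and a(x) in F_23[x]: f(x) = (13x^2 + 18x + 4)·a(x) + (6x + 16);  a(x) = (18x + 16)·(6x + 16) + (5). The last nonzero remainder is the constant 5 = gcd(f, a) in F_23. Back-substituting through the division chain expresses 5 = s(x)·a(x) + t(x)·f(x) with s(x) ≡ 4x^3 + 3x^2 + 15x + 19 (mod f), so (4x^3 + 3x^2 + 15x + 19)·a(x) ≡ 5 (mod f). Multiplying by 5^(-1) ≡ 14 in F_23 gives a(x)^(-1) ≡ 14·(4x^3 + 3x^2 + 15x + 19) ≡ 10x^3 + 19x^2 + 3x + 13 (mod f). Check: (16x^2 + 16x + 8)·(10x^3 + 19x^2 + 3x + 13) = 22x^5 + 4x^4 + 18x^3 + 17x^2 + 2x + 12 ≡ 1 (mod x^4 + 13x^3 + 19x^2 + 7x + 2).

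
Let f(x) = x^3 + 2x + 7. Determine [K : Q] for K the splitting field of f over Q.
[K : Q] = 6

By the rational root test, any rational root of the monic integer polynomial f(x) = x^3 + 2x + 7 must be an integer dividing the constant term 7, i.e. one of ±{1, 7}. Evaluating: f(1) = 10, f(-1) = 4, f(7) = 364, f(-7) = -350; none is 0, so f has no rational root and is therefore irreducible over Q (a cubic with no linear factor over a field is irreducible). For an irreducible cubic, the Galois group is A_3 or S_3 according as the discriminant disc(f) = -4a^3 - 27b^2 = -4·(2)^3 - 27·(7)^2 = -1355 is or is not a square in Q. Here disc(f) = -1355 is not a perfect square in Q, so the Galois group of f over Q is not contained in A_3 and must be all of S_3. The splitting field has degree |S_3| = 6 over Q, so [K : Q] = 6.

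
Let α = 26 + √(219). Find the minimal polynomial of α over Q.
m_α(x) = x^2 - 52x + 457

From α - 26 = √(219), squaring gives (α - 26)^2 = 219, i.e. α^2 - 52α + 676 = 219, so α^2 - 52α + 457 = 0. The discriminant of x^2 - 52x + 457 is (-52)^2 - 4·(457) = 2704 - 1828 = 876, and 4·(219) is not a perfect square in Q since 219 is squarefree and ≠ 1. Hence x^2 - 52x + 457 is irreducible over Q and is the minimal polynomial of α.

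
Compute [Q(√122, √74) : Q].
[Q(√122, √74) : Q] = 4

[Q(√122):Q] = 2 (min poly x^2 - 122, irreducible since 122 is squarefree > 1). For the top step, suppose √74 ∈ Q(√122), say √74 = c + d√122 with c, d ∈ Q. Squaring: 74 = c^2 + 122d^2 + 2cd√122. Since √122 ∉ Q this forces 2cd = 0. If d = 0 then √74 = c ∈ Q, contradicting 74 squarefree > 1. If c = 0 then 74 = 122d^2, so 122·74 = (122d)^2 is a perfect square in Q — but 122·74 = 9028 is not a perfect square (since 122 and 74 are distinct squarefree integers). Contradiction. Hence √74 ∉ Q(√122), so x^2 - 74 stays irreducible over Q(√122) and [Q(√122, √74) : Q(√122)] = 2. By the tower law, [Q(√122, √74) : Q] = 2 · 2 = 4.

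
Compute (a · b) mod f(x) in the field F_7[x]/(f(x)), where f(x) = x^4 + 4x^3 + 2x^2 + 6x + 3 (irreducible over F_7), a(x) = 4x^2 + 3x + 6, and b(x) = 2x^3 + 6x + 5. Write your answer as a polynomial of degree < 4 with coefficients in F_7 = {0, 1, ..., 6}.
a · b ≡ 5x^3 + x + 3 (mod f(x))

Multiply in F_7[x]: a(x)·b(x) = (4x^2 + 3x + 6)·(2x^3 + 6x + 5) = x^5 + 6x^4 + x^3 + 3x^2 + 2x + 2. This has degree ≥ 4, so divide by f(x) over F_7: x^5 + 6x^4 + x^3 + 3x^2 + 2x + 2 = (x + 2)·(x^4 + 4x^3 + 2x^2 + 6x + 3) + (5x^3 + x + 3). Hence a·b ≡ 5x^3 + x + 3 (mod f). (F_7[x]/(f) is a field with 7^4 = 2401 elements since f is irreducible of degree 4.)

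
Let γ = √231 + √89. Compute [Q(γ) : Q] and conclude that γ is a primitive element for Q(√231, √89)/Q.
[Q(γ) : Q] = 4 (equivalently, Q(γ) = Q(√231, √89))

Obviously Q(γ) ⊆ Q(√231, √89), and [Q(√231, √89):Q] = 4 (since 231, 89 are distinct squarefree integers > 1 with 20559 not a perfect square). To show equality we compute the minimal polynomial of γ. From γ = √231 + √89: γ^2 = 231 + 2√(20559) + 89 = 320 + 2√(20559), so γ^2 - 320 = 2√(20559); squaring, (γ^2 - 320)^2 = 4·20559, i.e. γ^4 - 640γ^2 + 102400 - 82236 = 0, i.e. γ^4 - 640γ^2 + 20164 = 0. So γ is a root of x^4 - 640x^2 + 20164. This polynomial is irreducible over Q: it has no rational root (each ±√231 ± √89 is irrational), and any factorization into two quadratics over Q would force √(20559) ∈ Q (pairing opposite roots) or √231, √89 ∈ Q (other pairings), all impossible. Hence [Q(γ):Q] = 4 = [Q(√231, √89):Q], so Q(γ) = Q(√231, √89).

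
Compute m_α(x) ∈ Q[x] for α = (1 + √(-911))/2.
m_α(x) = x^2 - x + 228

From 2α - 1 = √(-911), squaring gives (2α - 1)^2 = -911, i.e. 4α^2 - 4α + 1 = -911, so α^2 - α + (1 + 911)/4 = 0. Since -911 ≡ 1 (mod 4), (1 + 911)/4 = 228 ∈ Z. The polynomial x^2 - x + 228 has discriminant 1 - 4·(228) = -911, which is not a perfect square in Q (d = -911 is squarefree and ≠ 1), so x^2 - x + 228 is irreducible over Q. It is the minimal polynomial of α.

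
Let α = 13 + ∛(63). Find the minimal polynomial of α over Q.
m_α(x) = x^3 - 39x^2 + 507x - 2260

Set β = α - 13 = ∛(63), so β^3 = 63. Then (α - 13)^3 - 63 = 0, i.e. α is a root of g(x) = (x - 13)^3 - 63 = x^3 - 39x^2 + 507x - 2260. Since g(x) = h(x - 13) where h(x) = x^3 - 63, and h is irreducible over Q (because 63 is not a perfect cube, so h has no rational root, and a monic cubic with no rational root is irreducible), g is also irreducible (irreducibility is preserved under the substitution x → x - 13). Hence m_α(x) = x^3 - 39x^2 + 507x - 2260.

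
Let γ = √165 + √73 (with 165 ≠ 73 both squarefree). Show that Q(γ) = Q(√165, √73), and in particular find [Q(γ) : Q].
[Q(γ) : Q] = 4 (equivalently, Q(γ) = Q(√165, √73))

Obviously Q(γ) ⊆ Q(√165, √73), and [Q(√165, √73):Q] = 4 (since 165, 73 are distinct squarefree integers > 1 with 12045 not a perfect square). To show equality we compute the minimal polynomial of γ. From γ = √165 + √73: γ^2 = 165 + 2√(12045) + 73 = 238 + 2√(12045), so γ^2 - 238 = 2√(12045); squaring, (γ^2 - 238)^2 = 4·12045, i.e. γ^4 - 476γ^2 + 56644 - 48180 = 0, i.e. γ^4 - 476γ^2 + 8464 = 0. So γ is a root of x^4 - 476x^2 + 8464. This polynomial is irreducible over Q: it has no rational root (each ±√165 ± √73 is irrational), and any factorization into two quadratics over Q would force √(12045) ∈ Q (pairing opposite roots) or √165, √73 ∈ Q (other pairings), all impossible. Hence [Q(γ):Q] = 4 = [Q(√165, √73):Q], so Q(γ) = Q(√165, √73).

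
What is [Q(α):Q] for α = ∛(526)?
[Q(α):Q] = 3

The minimal polynomial of α is x^3 - 526, irreducible over Q since 526 is not a perfect cube (so x^3 - 526 has no rational root). Hence [Q(α):Q] = deg(m_α) = 3.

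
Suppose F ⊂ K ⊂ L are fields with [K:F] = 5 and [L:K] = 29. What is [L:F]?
[L:F] = 145

The tower law says that for any tower of field extensions F ⊂ K ⊂ L with finite degrees, [L:F] = [L:K] · [K:F]. Here this gives [L:F] = 29 · 5 = 145.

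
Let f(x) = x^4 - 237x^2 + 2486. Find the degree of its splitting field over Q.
[K : Q] = 4

Solving the quadratic in x^2: x^2 = (237 ± √(237^2 - 4·2486))/2 = (237 ± √46225)/2 = (237 ± 215)/2, giving x^2 = 226 or x^2 = 11. So f(x) = (x^2 - 226)(x^2 - 11) and the roots of f are ±√226, ±√11. Hence the splitting field is K = Q(√226, √11). Since 226 and 11 are distinct squarefree integers > 1, their product 2486 is not a perfect square, so √11 ∉ Q(√226). By the tower law [K:Q] = [Q(√226,√11):Q(√226)] · [Q(√226):Q] = 2 · 2 = 4.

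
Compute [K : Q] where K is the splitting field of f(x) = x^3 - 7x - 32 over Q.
[K : Q] = 6

By the rational root test, any rational root of the monic integer polynomial f(x) = x^3 - 7x - 32 must be an integer dividing the constant term -32, i.e. one of ±{1, 2, 4, 8, 16, 32}. Evaluating: f(1) = -38, f(-1) = -26, f(2) = -38, f(-2) = -26, f(4) = 4, f(-4) = -68, f(8) = 424, f(-8) = -488, f(16) = 3952, f(-16) = -4016, f(32) = 32512, f(-32) = -32576; none is 0, so f has no rational root and is therefore irreducible over Q (a cubic with no linear factor over a field is irreducible). For an irreducible cubic, the Galois group is A_3 or S_3 according as the discriminant disc(f) = -4a^3 - 27b^2 = -4·(-7)^3 - 27·(-32)^2 = -26276 is or is not a square in Q. Here disc(f) = -26276 is not a perfect square in Q, so the Galois group of f over Q is not contained in A_3 and must be all of S_3. The splitting field has degree |S_3| = 6 over Q, so [K : Q] = 6.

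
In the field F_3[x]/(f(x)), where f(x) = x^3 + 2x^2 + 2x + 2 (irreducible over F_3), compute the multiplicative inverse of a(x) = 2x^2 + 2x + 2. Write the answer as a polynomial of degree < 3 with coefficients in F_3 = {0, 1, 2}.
a(x)^(-1) ≡ x + 1 (mod f(x))

Since f is irreducible over F_3, F_3[x]/(f) is a field and a(x) ≠ 0 has an inverse. Apply the extended Euclidean algorithm to f(x) and a(x) in F_3[x]: f(x) = (2x + 2)·a(x) + (1). The last nonzero remainder is the constant 1 = gcd(f, a) in F_3. Back-substituting through the division chain expresses 1 = s(x)·a(x) + t(x)·f(x) with s(x) ≡ x + 1 (mod f), so a(x)^(-1) ≡ s(x) = x + 1 (mod f). Check: (2x^2 + 2x + 2)·(x + 1) = 2x^3 + x^2 + x + 2 ≡ 1 (mod x^3 + 2x^2 + 2x + 2).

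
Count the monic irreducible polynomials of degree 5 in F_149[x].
There are 14687955120 monic irreducible polynomials of degree 5 over F_149

Each element of F_{149^5} that lies in no proper subfield is a root of exactly one monic irreducible of degree 5 over F_149, and each such polynomial has 5 distinct roots in F_{149^5}. By Möbius inversion the count is N_149(5) = (1/5) Σ_{d|5} μ(5/d) · 149^d = (1/5)(μ(5)·149^1 + μ(1)·149^5) = 73439775600/5 = 14687955120.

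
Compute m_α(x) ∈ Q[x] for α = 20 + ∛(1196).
m_α(x) = x^3 - 60x^2 + 1200x - 9196

Set β = α - 20 = ∛(1196), so β^3 = 1196. Then (α - 20)^3 - 1196 = 0, i.e. α is a root of g(x) = (x - 20)^3 - 1196 = x^3 - 60x^2 + 1200x - 9196. Since g(x) = h(x - 20) where h(x) = x^3 - 1196, and h is irreducible over Q (because 1196 is not a perfect cube, so h has no rational root, and a monic cubic with no rational root is irreducible), g is also irreducible (irreducibility is preserved under the substitution x → x - 20). Hence m_α(x) = x^3 - 60x^2 + 1200x - 9196.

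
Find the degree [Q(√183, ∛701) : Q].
[Q(√183, ∛701) : Q] = 6

Let L = Q(√183, ∛701). Since Q(√183) ⊂ L and [Q(√183):Q] = 2, the tower law gives 2 | [L:Q]. Likewise Q(∛701) ⊂ L with [Q(∛701):Q] = 3 (because 701 is not a perfect cube), so 3 | [L:Q]. As gcd(2,3) = 1, [L:Q] is divisible by 6. Conversely L is generated over Q by √183 and ∛701, so [L:Q] ≤ 2·3 = 6. Therefore [Q(√183, ∛701) : Q] = 6.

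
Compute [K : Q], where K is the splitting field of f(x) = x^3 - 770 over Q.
[K : Q] = 6

The roots of x^3 - 770 are ∛770, ω∛770, ω^2∛770 where ω = e^(2πi/3) is a primitive cube root of unity, so K = Q(∛770, ω). Now [Q(∛770):Q] = 3 (since 770 is not a perfect cube, x^3 - 770 is irreducible) and [Q(ω):Q] = 2. Both 2 and 3 divide [K:Q], and [K:Q] ≤ 3·2 = 6, so [K:Q] = 6. (Equivalently: Q(∛770) ⊂ R but ω ∉ R, so [K : Q(∛770)] = 2.)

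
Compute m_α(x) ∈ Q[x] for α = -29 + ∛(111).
m_α(x) = x^3 + 87x^2 + 2523x + 24278

Set β = α + 29 = ∛(111), so β^3 = 111. Then (α + 29)^3 - 111 = 0, i.e. α is a root of g(x) = (x + 29)^3 - 111 = x^3 + 87x^2 + 2523x + 24278. Since g(x) = h(x + 29) where h(x) = x^3 - 111, and h is irreducible over Q (because 111 is not a perfect cube, so h has no rational root, and a monic cubic with no rational root is irreducible), g is also irreducible (irreducibility is preserved under the substitution x → x + 29). Hence m_α(x) = x^3 + 87x^2 + 2523x + 24278.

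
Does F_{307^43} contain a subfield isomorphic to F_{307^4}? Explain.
No: F_{307^4} is not a subfield of F_{307^43}

F_{p^m} embeds in F_{p^n} iff m | n. Here 4 ∤ 43 (since 43 = 10·4 + 3 with remainder 3 ≠ 0), so F_{307^4} is not a subfield of F_{307^43}. Equivalently: if it were, the tower law would give 4 = [F_{307^4}:F_307] dividing [F_{307^43}:F_307] = 43, contradiction.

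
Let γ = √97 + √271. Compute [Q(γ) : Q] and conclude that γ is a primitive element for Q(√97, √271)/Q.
[Q(γ) : Q] = 4 (equivalently, Q(γ) = Q(√97, √271))

Obviously Q(γ) ⊆ Q(√97, √271), and [Q(√97, √271):Q] = 4 (since 97, 271 are distinct squarefree integers > 1 with 26287 not a perfect square). To show equality we compute the minimal polynomial of γ. From γ = √97 + √271: γ^2 = 97 + 2√(26287) + 271 = 368 + 2√(26287), so γ^2 - 368 = 2√(26287); squaring, (γ^2 - 368)^2 = 4·26287, i.e. γ^4 - 736γ^2 + 135424 - 105148 = 0, i.e. γ^4 - 736γ^2 + 30276 = 0. So γ is a root of x^4 - 736x^2 + 30276. This polynomial is irreducible over Q: it has no rational root (each ±√97 ± √271 is irrational), and any factorization into two quadratics over Q would force √(26287) ∈ Q (pairing opposite roots) or √97, √271 ∈ Q (other pairings), all impossible. Hence [Q(γ):Q] = 4 = [Q(√97, √271):Q], so Q(γ) = Q(√97, √271).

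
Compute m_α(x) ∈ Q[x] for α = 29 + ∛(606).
m_α(x) = x^3 - 87x^2 + 2523x - 24995

Set β = α - 29 = ∛(606), so β^3 = 606. Then (α - 29)^3 - 606 = 0, i.e. α is a root of g(x) = (x - 29)^3 - 606 = x^3 - 87x^2 + 2523x - 24995. Since g(x) = h(x - 29) where h(x) = x^3 - 606, and h is irreducible over Q (because 606 is not a perfect cube, so h has no rational root, and a monic cubic with no rational root is irreducible), g is also irreducible (irreducibility is preserved under the substitution x → x - 29). Hence m_α(x) = x^3 - 87x^2 + 2523x - 24995.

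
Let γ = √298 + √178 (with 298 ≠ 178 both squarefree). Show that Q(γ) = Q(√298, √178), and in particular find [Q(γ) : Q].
[Q(γ) : Q] = 4 (equivalently, Q(γ) = Q(√298, √178))

Obviously Q(γ) ⊆ Q(√298, √178), and [Q(√298, √178):Q] = 4 (since 298, 178 are distinct squarefree integers > 1 with 53044 not a perfect square). To show equality we compute the minimal polynomial of γ. From γ = √298 + √178: γ^2 = 298 + 2√(53044) + 178 = 476 + 2√(53044), so γ^2 - 476 = 2√(53044); squaring, (γ^2 - 476)^2 = 4·53044, i.e. γ^4 - 952γ^2 + 226576 - 212176 = 0, i.e. γ^4 - 952γ^2 + 14400 = 0. So γ is a root of x^4 - 952x^2 + 14400. This polynomial is irreducible over Q: it has no rational root (each ±√298 ± √178 is irrational), and any factorization into two quadratics over Q would force √(53044) ∈ Q (pairing opposite roots) or √298, √178 ∈ Q (other pairings), all impossible. Hence [Q(γ):Q] = 4 = [Q(√298, √178):Q], so Q(γ) = Q(√298, √178).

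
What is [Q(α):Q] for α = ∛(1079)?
[Q(α):Q] = 3

The minimal polynomial of α is x^3 - 1079, irreducible over Q since 1079 is not a perfect cube (so x^3 - 1079 has no rational root). Hence [Q(α):Q] = deg(m_α) = 3.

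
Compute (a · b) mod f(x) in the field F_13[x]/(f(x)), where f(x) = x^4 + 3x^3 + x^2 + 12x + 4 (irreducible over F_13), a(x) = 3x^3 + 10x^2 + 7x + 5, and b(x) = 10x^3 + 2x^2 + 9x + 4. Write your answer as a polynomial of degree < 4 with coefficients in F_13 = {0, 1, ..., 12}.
a · b ≡ 11x^3 + 9x^2 + 9x + 7 (mod f(x))

Multiply in F_13[x]: a(x)·b(x) = (3x^3 + 10x^2 + 7x + 5)·(10x^3 + 2x^2 + 9x + 4) = 4x^6 + 2x^5 + 10x^3 + 9x^2 + 8x + 7. This has degree ≥ 4, so divide by f(x) over F_13: 4x^6 + 2x^5 + 10x^3 + 9x^2 + 8x + 7 = (4x^2 + 3x)·(x^4 + 3x^3 + x^2 + 12x + 4) + (11x^3 + 9x^2 + 9x + 7). Hence a·b ≡ 11x^3 + 9x^2 + 9x + 7 (mod f). (F_13[x]/(f) is a field with 13^4 = 28561 elements since f is irreducible of degree 4.)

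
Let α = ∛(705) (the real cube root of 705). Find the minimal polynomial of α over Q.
m_α(x) = x^3 - 705

α satisfies α^3 = 705, so x^3 - 705 annihilates α. By the rational root test, a rational root p/q (in lowest terms) of x^3 - 705 would satisfy p^3 = 705 q^3, forcing q = 1 and p^3 = 705; but 705 is not a perfect cube, contradiction. A monic cubic over Q with no rational root is irreducible (any nontrivial factorization would include a linear factor). Hence x^3 - 705 is the minimal polynomial of α, and in particular [Q(α):Q] = 3.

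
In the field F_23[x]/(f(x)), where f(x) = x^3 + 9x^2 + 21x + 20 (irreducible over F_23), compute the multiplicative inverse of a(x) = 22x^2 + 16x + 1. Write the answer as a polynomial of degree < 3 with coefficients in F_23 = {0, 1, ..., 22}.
a(x)^(-1) ≡ 11x^2 + 17x + 9 (mod f(x))

Since f is irreducible over F_23, F_23[x]/(f) is a field and a(x) ≠ 0 has an inverse. Apply the extended Euclidean algorithm to f(x) and a(x) in F_23[x]: f(x) = (22x + 21)·a(x) + (8x + 22);  a(x) = (20x + 16)·(8x + 22) + (17). The last nonzero remainder is the constant 17 = gcd(f, a) in F_23. Back-substituting through the division chain expresses 17 = s(x)·a(x) + t(x)·f(x) with s(x) ≡ 3x^2 + 13x + 15 (mod f), so (3x^2 + 13x + 15)·a(x) ≡ 17 (mod f). Multiplying by 17^(-1) ≡ 19 in F_23 gives a(x)^(-1) ≡ 19·(3x^2 + 13x + 15) ≡ 11x^2 + 17x + 9 (mod f). Check: (22x^2 + 16x + 1)·(11x^2 + 17x + 9) = 12x^4 + 21x^3 + 21x^2 + 9 ≡ 1 (mod x^3 + 9x^2 + 21x + 20).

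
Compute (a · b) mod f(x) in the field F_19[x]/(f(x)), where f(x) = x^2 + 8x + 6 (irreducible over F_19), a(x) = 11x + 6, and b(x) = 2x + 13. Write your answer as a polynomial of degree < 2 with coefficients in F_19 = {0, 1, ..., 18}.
a · b ≡ 17x + 3 (mod f(x))

Multiply in F_19[x]: a(x)·b(x) = (11x + 6)·(2x + 13) = 3x^2 + 3x + 2. This has degree ≥ 2, so divide by f(x) over F_19: 3x^2 + 3x + 2 = (3)·(x^2 + 8x + 6) + (17x + 3). Hence a·b ≡ 17x + 3 (mod f). (F_19[x]/(f) is a field with 19^2 = 361 elements since f is irreducible of degree 2.)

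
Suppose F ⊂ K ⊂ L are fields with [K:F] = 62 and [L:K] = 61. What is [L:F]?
[L:F] = 3782

The tower law says that for any tower of field extensions F ⊂ K ⊂ L with finite degrees, [L:F] = [L:K] · [K:F]. Here this gives [L:F] = 61 · 62 = 3782.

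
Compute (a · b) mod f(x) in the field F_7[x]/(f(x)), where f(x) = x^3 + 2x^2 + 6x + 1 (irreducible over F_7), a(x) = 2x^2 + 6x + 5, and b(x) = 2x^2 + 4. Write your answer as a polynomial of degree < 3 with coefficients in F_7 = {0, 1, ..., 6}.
a · b ≡ 3x + 2 (mod f(x))

Multiply in F_7[x]: a(x)·b(x) = (2x^2 + 6x + 5)·(2x^2 + 4) = 4x^4 + 5x^3 + 4x^2 + 3x + 6. This has degree ≥ 3, so divide by f(x) over F_7: 4x^4 + 5x^3 + 4x^2 + 3x + 6 = (4x + 4)·(x^3 + 2x^2 + 6x + 1) + (3x + 2). Hence a·b ≡ 3x + 2 (mod f). (F_7[x]/(f) is a field with 7^3 = 343 elements since f is irreducible of degree 3.)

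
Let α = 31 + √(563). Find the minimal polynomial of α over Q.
m_α(x) = x^2 - 62x + 398

From α - 31 = √(563), squaring gives (α - 31)^2 = 563, i.e. α^2 - 62α + 961 = 563, so α^2 - 62α + 398 = 0. The discriminant of x^2 - 62x + 398 is (-62)^2 - 4·(398) = 3844 - 1592 = 2252, and 4·(563) is not a perfect square in Q since 563 is squarefree and ≠ 1. Hence x^2 - 62x + 398 is irreducible over Q and is the minimal polynomial of α.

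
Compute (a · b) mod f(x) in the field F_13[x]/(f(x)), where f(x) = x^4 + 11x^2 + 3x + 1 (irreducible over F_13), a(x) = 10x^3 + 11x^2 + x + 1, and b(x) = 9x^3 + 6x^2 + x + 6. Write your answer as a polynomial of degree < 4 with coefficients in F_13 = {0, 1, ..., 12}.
a · b ≡ 4x^3 + 10x^2 + 2x + 1 (mod f(x))

Multiply in F_13[x]: a(x)·b(x) = (10x^3 + 11x^2 + x + 1)·(9x^3 + 6x^2 + x + 6) = 12x^6 + 3x^5 + 7x^4 + 8x^3 + 8x^2 + 7x + 6. This has degree ≥ 4, so divide by f(x) over F_13: 12x^6 + 3x^5 + 7x^4 + 8x^3 + 8x^2 + 7x + 6 = (12x^2 + 3x + 5)·(x^4 + 11x^2 + 3x + 1) + (4x^3 + 10x^2 + 2x + 1). Hence a·b ≡ 4x^3 + 10x^2 + 2x + 1 (mod f). (F_13[x]/(f) is a field with 13^4 = 28561 elements since f is irreducible of degree 4.)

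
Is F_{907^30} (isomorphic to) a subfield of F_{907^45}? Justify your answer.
No: F_{907^30} is not a subfield of F_{907^45}

F_{p^m} embeds in F_{p^n} iff m | n. Here 30 ∤ 45 (since 45 = 1·30 + 15 with remainder 15 ≠ 0), so F_{907^30} is not a subfield of F_{907^45}. Equivalently: if it were, the tower law would give 30 = [F_{907^30}:F_907] dividing [F_{907^45}:F_907] = 45, contradiction.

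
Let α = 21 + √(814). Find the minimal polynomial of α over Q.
m_α(x) = x^2 - 42x - 373

From α - 21 = √(814), squaring gives (α - 21)^2 = 814, i.e. α^2 - 42α + 441 = 814, so α^2 - 42α - 373 = 0. The discriminant of x^2 - 42x - 373 is (-42)^2 - 4·(-373) = 1764 + 1492 = 3256, and 4·(814) is not a perfect square in Q since 814 is squarefree and ≠ 1. Hence x^2 - 42x - 373 is irreducible over Q and is the minimal polynomial of α.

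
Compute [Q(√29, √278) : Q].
[Q(√29, √278) : Q] = 4

[Q(√29):Q] = 2 (min poly x^2 - 29, irreducible since 29 is squarefree > 1). For the top step, suppose √278 ∈ Q(√29), say √278 = c + d√29 with c, d ∈ Q. Squaring: 278 = c^2 + 29d^2 + 2cd√29. Since √29 ∉ Q this forces 2cd = 0. If d = 0 then √278 = c ∈ Q, contradicting 278 squarefree > 1. If c = 0 then 278 = 29d^2, so 29·278 = (29d)^2 is a perfect square in Q — but 29·278 = 8062 is not a perfect square (since 29 and 278 are distinct squarefree integers). Contradiction. Hence √278 ∉ Q(√29), so x^2 - 278 stays irreducible over Q(√29) and [Q(√29, √278) : Q(√29)] = 2. By the tower law, [Q(√29, √278) : Q] = 2 · 2 = 4.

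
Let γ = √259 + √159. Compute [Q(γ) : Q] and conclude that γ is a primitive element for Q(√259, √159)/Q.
[Q(γ) : Q] = 4 (equivalently, Q(γ) = Q(√259, √159))

Obviously Q(γ) ⊆ Q(√259, √159), and [Q(√259, √159):Q] = 4 (since 259, 159 are distinct squarefree integers > 1 with 41181 not a perfect square). To show equality we compute the minimal polynomial of γ. From γ = √259 + √159: γ^2 = 259 + 2√(41181) + 159 = 418 + 2√(41181), so γ^2 - 418 = 2√(41181); squaring, (γ^2 - 418)^2 = 4·41181, i.e. γ^4 - 836γ^2 + 174724 - 164724 = 0, i.e. γ^4 - 836γ^2 + 10000 = 0. So γ is a root of x^4 - 836x^2 + 10000. This polynomial is irreducible over Q: it has no rational root (each ±√259 ± √159 is irrational), and any factorization into two quadratics over Q would force √(41181) ∈ Q (pairing opposite roots) or √259, √159 ∈ Q (other pairings), all impossible. Hence [Q(γ):Q] = 4 = [Q(√259, √159):Q], so Q(γ) = Q(√259, √159).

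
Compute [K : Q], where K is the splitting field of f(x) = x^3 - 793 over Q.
[K : Q] = 6

The roots of x^3 - 793 are ∛793, ω∛793, ω^2∛793 where ω = e^(2πi/3) is a primitive cube root of unity, so K = Q(∛793, ω). Now [Q(∛793):Q] = 3 (since 793 is not a perfect cube, x^3 - 793 is irreducible) and [Q(ω):Q] = 2. Both 2 and 3 divide [K:Q], and [K:Q] ≤ 3·2 = 6, so [K:Q] = 6. (Equivalently: Q(∛793) ⊂ R but ω ∉ R, so [K : Q(∛793)] = 2.)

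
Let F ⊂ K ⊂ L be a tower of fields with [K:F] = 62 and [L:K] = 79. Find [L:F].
[L:F] = 4898

The tower law says that for any tower of field extensions F ⊂ K ⊂ L with finite degrees, [L:F] = [L:K] · [K:F]. Here this gives [L:F] = 79 · 62 = 4898.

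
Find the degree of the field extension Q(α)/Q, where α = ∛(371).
[Q(α):Q] = 3

The minimal polynomial of α is x^3 - 371, irreducible over Q since 371 is not a perfect cube (so x^3 - 371 has no rational root). Hence [Q(α):Q] = deg(m_α) = 3.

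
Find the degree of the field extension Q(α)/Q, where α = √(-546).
[Q(α):Q] = 2

[Q(α):Q] equals the degree of the minimal polynomial of α. Here α^2 = -546 and x^2 + 546 is irreducible (d = -546 is squarefree, ≠ 1, hence not a square), so deg(m_α) = 2. Thus [Q(α):Q] = 2.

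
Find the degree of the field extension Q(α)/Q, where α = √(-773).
[Q(α):Q] = 2

[Q(α):Q] equals the degree of the minimal polynomial of α. Here α^2 = -773 and x^2 + 773 is irreducible (d = -773 is squarefree, ≠ 1, hence not a square), so deg(m_α) = 2. Thus [Q(α):Q] = 2.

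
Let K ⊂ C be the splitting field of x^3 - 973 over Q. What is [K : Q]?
[K : Q] = 6

The roots of x^3 - 973 are ∛973, ω∛973, ω^2∛973 where ω = e^(2πi/3) is a primitive cube root of unity, so K = Q(∛973, ω). Now [Q(∛973):Q] = 3 (since 973 is not a perfect cube, x^3 - 973 is irreducible) and [Q(ω):Q] = 2. Both 2 and 3 divide [K:Q], and [K:Q] ≤ 3·2 = 6, so [K:Q] = 6. (Equivalently: Q(∛973) ⊂ R but ω ∉ R, so [K : Q(∛973)] = 2.)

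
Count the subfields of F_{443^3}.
F_{443^3} has 2 subfields

The subfields of F_{p^n} are exactly the fields F_{p^d} for d | n (each is the fixed field of the unique index-d subgroup of Gal(F_{p^n}/F_p) ≅ Z/nZ). The divisors of n = 3 are {1, 3}, giving 2 subfields: F_{443^1}, F_{443^3}.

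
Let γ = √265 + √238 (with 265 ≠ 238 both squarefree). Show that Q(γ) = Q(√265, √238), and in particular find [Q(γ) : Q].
[Q(γ) : Q] = 4 (equivalently, Q(γ) = Q(√265, √238))

Obviously Q(γ) ⊆ Q(√265, √238), and [Q(√265, √238):Q] = 4 (since 265, 238 are distinct squarefree integers > 1 with 63070 not a perfect square). To show equality we compute the minimal polynomial of γ. From γ = √265 + √238: γ^2 = 265 + 2√(63070) + 238 = 503 + 2√(63070), so γ^2 - 503 = 2√(63070); squaring, (γ^2 - 503)^2 = 4·63070, i.e. γ^4 - 1006γ^2 + 253009 - 252280 = 0, i.e. γ^4 - 1006γ^2 + 729 = 0. So γ is a root of x^4 - 1006x^2 + 729. This polynomial is irreducible over Q: it has no rational root (each ±√265 ± √238 is irrational), and any factorization into two quadratics over Q would force √(63070) ∈ Q (pairing opposite roots) or √265, √238 ∈ Q (other pairings), all impossible. Hence [Q(γ):Q] = 4 = [Q(√265, √238):Q], so Q(γ) = Q(√265, √238).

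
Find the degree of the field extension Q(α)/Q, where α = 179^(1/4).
[Q(α):Q] = 4

α is a root of x^4 - 179. By Eisenstein's criterion at the prime p = 179 (which divides the constant term 179 but p^2 = 32041 does not, since 179 is squarefree), x^4 - 179 is irreducible over Q. Hence [Q(α):Q] = 4.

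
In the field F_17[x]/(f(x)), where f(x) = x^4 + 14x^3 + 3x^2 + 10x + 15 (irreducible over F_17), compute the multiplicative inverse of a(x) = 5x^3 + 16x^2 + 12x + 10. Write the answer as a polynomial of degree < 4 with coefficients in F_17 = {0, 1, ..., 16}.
a(x)^(-1) ≡ 6x^3 + 11x^2 + 7x + 9 (mod f(x))

Since f is irreducible over F_17, F_17[x]/(f) is a field and a(x) ≠ 0 has an inverse. Apply the extended Euclidean algorithm to f(x) and a(x) in F_17[x]: f(x) = (7x + 11)·a(x) + (15x^2 + 12x + 7);  a(x) = (6x + 11)·(15x^2 + 12x + 7) + (8x + 1);  (15x^2 + 12x + 7) = (4x + 1)·(8x + 1) + (6). The last nonzero remainder is the constant 6 = gcd(f, a) in F_17. Back-substituting through the division chain expresses 6 = s(x)·a(x) + t(x)·f(x) with s(x) ≡ 2x^3 + 15x^2 + 8x + 3 (mod f), so (2x^3 + 15x^2 + 8x + 3)·a(x) ≡ 6 (mod f). Multiplying by 6^(-1) ≡ 3 in F_17 gives a(x)^(-1) ≡ 3·(2x^3 + 15x^2 + 8x + 3) ≡ 6x^3 + 11x^2 + 7x + 9 (mod f). Check: (5x^3 + 16x^2 + 12x + 10)·(6x^3 + 11x^2 + 7x + 9) = 13x^6 + 15x^5 + 11x^4 + 9x^3 + 15x^2 + 8x + 5 ≡ 1 (mod x^4 + 14x^3 + 3x^2 + 10x + 15).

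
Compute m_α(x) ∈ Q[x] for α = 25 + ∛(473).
m_α(x) = x^3 - 75x^2 + 1875x - 16098

Set β = α - 25 = ∛(473), so β^3 = 473. Then (α - 25)^3 - 473 = 0, i.e. α is a root of g(x) = (x - 25)^3 - 473 = x^3 - 75x^2 + 1875x - 16098. Since g(x) = h(x - 25) where h(x) = x^3 - 473, and h is irreducible over Q (because 473 is not a perfect cube, so h has no rational root, and a monic cubic with no rational root is irreducible), g is also irreducible (irreducibility is preserved under the substitution x → x - 25). Hence m_α(x) = x^3 - 75x^2 + 1875x - 16098.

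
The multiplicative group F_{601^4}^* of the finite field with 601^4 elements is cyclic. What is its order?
|F_{601^4}^*| = 130466162400

F_{601^4} has 601^4 = 130466162401 elements; its multiplicative group consists of all nonzero elements, so |F_{601^4}^*| = 130466162401 - 1 = 130466162400. (It is cyclic since any finite subgroup of the multiplicative group of a field is cyclic.)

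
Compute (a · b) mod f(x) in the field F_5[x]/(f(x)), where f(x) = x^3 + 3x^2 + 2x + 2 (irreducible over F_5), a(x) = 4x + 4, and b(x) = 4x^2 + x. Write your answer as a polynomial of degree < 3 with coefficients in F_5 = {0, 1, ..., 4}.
a · b ≡ 2x^2 + 2x + 3 (mod f(x))

Multiply in F_5[x]: a(x)·b(x) = (4x + 4)·(4x^2 + x) = x^3 + 4x. This has degree ≥ 3, so divide by f(x) over F_5: x^3 + 4x = (1)·(x^3 + 3x^2 + 2x + 2) + (2x^2 + 2x + 3). Hence a·b ≡ 2x^2 + 2x + 3 (mod f). (F_5[x]/(f) is a field with 5^3 = 125 elements since f is irreducible of degree 3.)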